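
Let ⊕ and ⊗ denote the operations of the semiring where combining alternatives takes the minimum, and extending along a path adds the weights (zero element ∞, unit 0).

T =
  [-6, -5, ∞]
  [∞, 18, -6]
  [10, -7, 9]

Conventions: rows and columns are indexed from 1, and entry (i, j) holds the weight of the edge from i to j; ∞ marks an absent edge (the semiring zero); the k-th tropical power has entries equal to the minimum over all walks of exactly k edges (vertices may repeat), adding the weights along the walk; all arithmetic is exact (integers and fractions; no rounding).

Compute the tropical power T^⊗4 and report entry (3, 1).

T^⊗2:
  [-12, -11, -11]
  [4, -13, 3]
  [4, 2, -13]
T^⊗3:
  [-18, -18, -17]
  [-2, -4, -19]
  [-3, -20, -4]
T^⊗4:
  [-24, -24, -24]
  [-9, -26, -10]
  [-9, -11, -26]
Key observation: the optimum is the walk 3->2->3->1->1, with weight (-7) + (-6) + 10 + (-6) = -9.
Optimal value attained by: walk 3->2->3->1->1.
Answer: (T^⊗4)[3][1] = -9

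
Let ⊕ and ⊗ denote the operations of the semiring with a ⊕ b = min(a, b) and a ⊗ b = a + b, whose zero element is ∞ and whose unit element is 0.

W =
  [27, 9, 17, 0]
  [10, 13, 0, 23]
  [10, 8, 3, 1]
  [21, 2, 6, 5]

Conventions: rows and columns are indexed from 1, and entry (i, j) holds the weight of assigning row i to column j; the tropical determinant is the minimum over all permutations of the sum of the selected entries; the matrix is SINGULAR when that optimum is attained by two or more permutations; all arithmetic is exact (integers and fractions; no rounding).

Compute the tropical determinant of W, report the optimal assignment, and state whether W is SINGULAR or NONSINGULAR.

σ = (1, 2, 3, 4): 27 + 13 + 3 + 5 = 48
σ = (1, 2, 4, 3): 27 + 13 + 1 + 6 = 47
σ = (1, 3, 2, 4): 27 + 0 + 8 + 5 = 40
σ = (1, 3, 4, 2): 27 + 0 + 1 + 2 = 30
σ = (1, 4, 2, 3): 27 + 23 + 8 + 6 = 64
σ = (1, 4, 3, 2): 27 + 23 + 3 + 2 = 55
σ = (2, 1, 3, 4): 9 + 10 + 3 + 5 = 27
σ = (2, 1, 4, 3): 9 + 10 + 1 + 6 = 26
σ = (2, 3, 1, 4): 9 + 0 + 10 + 5 = 24
σ = (2, 3, 4, 1): 9 + 0 + 1 + 21 = 31
σ = (2, 4, 1, 3): 9 + 23 + 10 + 6 = 48
σ = (2, 4, 3, 1): 9 + 23 + 3 + 21 = 56
σ = (3, 1, 2, 4): 17 + 10 + 8 + 5 = 40
σ = (3, 1, 4, 2): 17 + 10 + 1 + 2 = 30
σ = (3, 2, 1, 4): 17 + 13 + 10 + 5 = 45
σ = (3, 2, 4, 1): 17 + 13 + 1 + 21 = 52
σ = (3, 4, 1, 2): 17 + 23 + 10 + 2 = 52
σ = (3, 4, 2, 1): 17 + 23 + 8 + 21 = 69
σ = (4, 1, 2, 3): 0 + 10 + 8 + 6 = 24
σ = (4, 1, 3, 2): 0 + 10 + 3 + 2 = 15
σ = (4, 2, 1, 3): 0 + 13 + 10 + 6 = 29
σ = (4, 2, 3, 1): 0 + 13 + 3 + 21 = 37
σ = (4, 3, 1, 2): 0 + 0 + 10 + 2 = 12
σ = (4, 3, 2, 1): 0 + 0 + 8 + 21 = 29
Optimal value attained by: σ = (4, 3, 1, 2).
Answer: det⊕(W) = 12; verdict: NONSINGULAR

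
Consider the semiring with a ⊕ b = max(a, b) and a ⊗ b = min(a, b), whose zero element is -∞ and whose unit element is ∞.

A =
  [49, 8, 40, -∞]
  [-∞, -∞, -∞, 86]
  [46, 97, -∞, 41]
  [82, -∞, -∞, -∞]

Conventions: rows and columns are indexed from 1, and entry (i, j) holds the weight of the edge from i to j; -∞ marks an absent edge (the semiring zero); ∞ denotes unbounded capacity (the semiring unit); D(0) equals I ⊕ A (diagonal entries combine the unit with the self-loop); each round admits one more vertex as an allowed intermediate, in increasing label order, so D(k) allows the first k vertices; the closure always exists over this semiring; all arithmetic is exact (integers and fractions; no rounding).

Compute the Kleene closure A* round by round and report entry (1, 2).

D(0):
  [∞, 8, 40, -∞]
  [-∞, ∞, -∞, 86]
  [46, 97, ∞, 41]
  [82, -∞, -∞, ∞]
D(1):
  [∞, 8, 40, -∞]
  [-∞, ∞, -∞, 86]
  [46, 97, ∞, 41]
  [82, 8, 40, ∞]
D(2):
  [∞, 8, 40, 8]
  [-∞, ∞, -∞, 86]
  [46, 97, ∞, 86]
  [82, 8, 40, ∞]
D(3):
  [∞, 40, 40, 40]
  [-∞, ∞, -∞, 86]
  [46, 97, ∞, 86]
  [82, 40, 40, ∞]
D(4):
  [∞, 40, 40, 40]
  [82, ∞, 40, 86]
  [82, 97, ∞, 86]
  [82, 40, 40, ∞]
Answer: A*[1][2] = 40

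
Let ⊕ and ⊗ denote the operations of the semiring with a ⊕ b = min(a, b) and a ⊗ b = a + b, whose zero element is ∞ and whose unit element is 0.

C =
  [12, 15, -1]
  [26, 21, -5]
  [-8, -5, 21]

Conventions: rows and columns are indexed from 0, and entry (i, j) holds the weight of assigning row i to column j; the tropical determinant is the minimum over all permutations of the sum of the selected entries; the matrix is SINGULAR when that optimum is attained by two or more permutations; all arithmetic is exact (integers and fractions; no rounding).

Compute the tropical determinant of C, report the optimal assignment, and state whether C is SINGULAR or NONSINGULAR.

σ = (0, 1, 2): 12 + 21 + 21 = 54
σ = (0, 2, 1): 12 + (-5) + (-5) = 2
σ = (1, 0, 2): 15 + 26 + 21 = 62
σ = (1, 2, 0): 15 + (-5) + (-8) = 2
σ = (2, 0, 1): (-1) + 26 + (-5) = 20
σ = (2, 1, 0): (-1) + 21 + (-8) = 12
Optimal value attained by: σ = (0, 2, 1).
Answer: det⊕(C) = 2; verdict: SINGULAR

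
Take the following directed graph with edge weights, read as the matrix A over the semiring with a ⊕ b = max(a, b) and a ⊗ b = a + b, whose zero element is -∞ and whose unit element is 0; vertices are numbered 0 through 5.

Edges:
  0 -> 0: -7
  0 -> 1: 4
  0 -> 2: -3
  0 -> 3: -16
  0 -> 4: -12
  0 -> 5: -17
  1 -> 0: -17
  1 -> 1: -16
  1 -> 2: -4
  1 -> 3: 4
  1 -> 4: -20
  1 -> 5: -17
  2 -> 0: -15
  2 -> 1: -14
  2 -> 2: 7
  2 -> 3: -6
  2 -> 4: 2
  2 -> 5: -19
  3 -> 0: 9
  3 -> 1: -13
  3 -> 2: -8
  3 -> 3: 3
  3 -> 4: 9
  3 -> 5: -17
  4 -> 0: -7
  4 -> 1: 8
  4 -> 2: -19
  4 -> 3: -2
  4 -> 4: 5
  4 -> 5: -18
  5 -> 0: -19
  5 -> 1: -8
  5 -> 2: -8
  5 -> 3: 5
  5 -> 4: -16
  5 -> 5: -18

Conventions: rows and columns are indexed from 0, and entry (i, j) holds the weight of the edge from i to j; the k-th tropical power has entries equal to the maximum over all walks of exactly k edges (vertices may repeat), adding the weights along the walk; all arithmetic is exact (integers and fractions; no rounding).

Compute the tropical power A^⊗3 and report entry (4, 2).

A^⊗2:
  [-7, -3, 4, 8, -1, -13]
  [13, -9, 3, 7, 13, -13]
  [3, 10, 14, 1, 9, -12]
  [12, 17, 6, 7, 14, -8]
  [7, 13, 4, 12, 10, -9]
  [14, -8, -1, 8, 14, -12]
A^⊗3:
  [17, 7, 11, 11, 17, -9]
  [16, 21, 10, 11, 18, -4]
  [10, 17, 21, 14, 16, -5]
  [16, 22, 13, 21, 19, 0]
  [21, 18, 11, 17, 21, -4]
  [17, 22, 11, 12, 19, -3]
Key observation: the optimum is the walk 4->1->2->2, with weight 8 + (-4) + 7 = 11.
Optimal value attained by: walk 4->1->2->2.
Answer: (A^⊗3)[4][2] = 11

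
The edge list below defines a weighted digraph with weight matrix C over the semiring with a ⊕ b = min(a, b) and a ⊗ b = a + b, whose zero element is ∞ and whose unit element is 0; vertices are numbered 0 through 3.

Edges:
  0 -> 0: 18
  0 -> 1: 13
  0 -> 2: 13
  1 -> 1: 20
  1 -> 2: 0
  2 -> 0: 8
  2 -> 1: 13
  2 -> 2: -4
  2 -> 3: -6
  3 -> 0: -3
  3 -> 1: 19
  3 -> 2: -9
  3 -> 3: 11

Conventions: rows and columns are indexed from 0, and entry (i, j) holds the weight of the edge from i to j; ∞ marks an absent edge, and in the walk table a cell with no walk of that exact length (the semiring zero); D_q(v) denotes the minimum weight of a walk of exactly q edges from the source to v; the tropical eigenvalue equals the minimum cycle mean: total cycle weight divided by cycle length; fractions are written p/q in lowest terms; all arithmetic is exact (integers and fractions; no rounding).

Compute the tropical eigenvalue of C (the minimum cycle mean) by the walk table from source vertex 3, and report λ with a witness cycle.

q=0: [∞, ∞, ∞, 0]
q=1: [-3, 19, -9, 11]
q=2: [-1, 4, -13, -15]
q=3: [-18, 0, -24, -19]
q=4: [-22, -11, -28, -30]
Optimal cycle mean attained by: cycle 2->3->2, total (-6) + (-9), length 2.
Answer: λ = -15/2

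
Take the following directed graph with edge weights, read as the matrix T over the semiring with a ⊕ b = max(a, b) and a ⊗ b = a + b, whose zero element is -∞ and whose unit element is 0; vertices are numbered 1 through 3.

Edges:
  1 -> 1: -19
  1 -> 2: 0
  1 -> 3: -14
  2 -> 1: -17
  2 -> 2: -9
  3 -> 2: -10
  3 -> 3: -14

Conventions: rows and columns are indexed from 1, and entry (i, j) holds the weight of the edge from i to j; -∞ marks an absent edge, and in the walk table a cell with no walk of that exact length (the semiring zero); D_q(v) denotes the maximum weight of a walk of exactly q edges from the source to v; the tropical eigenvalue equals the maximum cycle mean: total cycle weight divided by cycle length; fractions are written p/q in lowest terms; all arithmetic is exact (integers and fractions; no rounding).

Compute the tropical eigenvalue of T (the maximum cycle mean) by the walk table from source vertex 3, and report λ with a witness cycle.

q=0: [-∞, -∞, 0]
q=1: [-∞, -10, -14]
q=2: [-27, -19, -28]
q=3: [-36, -27, -41]
Optimal cycle mean attained by: cycle 1->2->1, total 0 + (-17), length 2.
Answer: λ = -17/2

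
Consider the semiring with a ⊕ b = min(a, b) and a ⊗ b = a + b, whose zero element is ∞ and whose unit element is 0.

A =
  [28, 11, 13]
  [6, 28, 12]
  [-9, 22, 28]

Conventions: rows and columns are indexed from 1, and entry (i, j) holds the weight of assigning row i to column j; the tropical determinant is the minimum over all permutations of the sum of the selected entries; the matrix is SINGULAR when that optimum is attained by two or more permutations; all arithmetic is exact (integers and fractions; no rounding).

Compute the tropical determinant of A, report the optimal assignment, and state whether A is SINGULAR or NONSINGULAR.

σ = (1, 2, 3): 28 + 28 + 28 = 84
σ = (1, 3, 2): 28 + 12 + 22 = 62
σ = (2, 1, 3): 11 + 6 + 28 = 45
σ = (2, 3, 1): 11 + 12 + (-9) = 14
σ = (3, 1, 2): 13 + 6 + 22 = 41
σ = (3, 2, 1): 13 + 28 + (-9) = 32
Optimal value attained by: σ = (2, 3, 1).
Answer: det⊕(A) = 14; verdict: NONSINGULAR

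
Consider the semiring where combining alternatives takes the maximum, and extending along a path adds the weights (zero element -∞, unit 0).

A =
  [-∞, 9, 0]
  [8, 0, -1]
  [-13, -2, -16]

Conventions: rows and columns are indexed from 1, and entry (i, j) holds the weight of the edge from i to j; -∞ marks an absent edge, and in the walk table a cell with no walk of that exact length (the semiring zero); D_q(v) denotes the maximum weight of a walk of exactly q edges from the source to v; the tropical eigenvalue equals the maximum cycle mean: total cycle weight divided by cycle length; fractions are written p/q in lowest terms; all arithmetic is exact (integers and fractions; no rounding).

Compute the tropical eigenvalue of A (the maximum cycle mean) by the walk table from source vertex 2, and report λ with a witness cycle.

q=0: [-∞, 0, -∞]
q=1: [8, 0, -1]
q=2: [8, 17, 8]
q=3: [25, 17, 16]
Optimal cycle mean attained by: cycle 1->2->1, total 9 + 8, length 2.
Answer: λ = 17/2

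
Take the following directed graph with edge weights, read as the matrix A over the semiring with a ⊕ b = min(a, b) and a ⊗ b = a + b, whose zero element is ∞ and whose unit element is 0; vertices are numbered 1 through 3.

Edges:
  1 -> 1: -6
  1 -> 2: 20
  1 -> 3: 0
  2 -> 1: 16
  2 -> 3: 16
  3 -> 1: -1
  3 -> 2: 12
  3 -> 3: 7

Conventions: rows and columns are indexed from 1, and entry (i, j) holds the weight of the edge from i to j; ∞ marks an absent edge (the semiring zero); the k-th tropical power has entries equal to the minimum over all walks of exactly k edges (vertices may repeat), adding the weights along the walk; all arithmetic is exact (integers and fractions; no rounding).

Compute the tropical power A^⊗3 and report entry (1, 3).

A^⊗2:
  [-12, 12, -6]
  [10, 28, 16]
  [-7, 19, -1]
A^⊗3:
  [-18, 6, -12]
  [4, 28, 10]
  [-13, 11, -7]
Key observation: the optimum is the walk 1->1->1->3, with weight (-6) + (-6) + 0 = -12.
Optimal value attained by: walk 1->1->1->3.
Answer: (A^⊗3)[1][3] = -12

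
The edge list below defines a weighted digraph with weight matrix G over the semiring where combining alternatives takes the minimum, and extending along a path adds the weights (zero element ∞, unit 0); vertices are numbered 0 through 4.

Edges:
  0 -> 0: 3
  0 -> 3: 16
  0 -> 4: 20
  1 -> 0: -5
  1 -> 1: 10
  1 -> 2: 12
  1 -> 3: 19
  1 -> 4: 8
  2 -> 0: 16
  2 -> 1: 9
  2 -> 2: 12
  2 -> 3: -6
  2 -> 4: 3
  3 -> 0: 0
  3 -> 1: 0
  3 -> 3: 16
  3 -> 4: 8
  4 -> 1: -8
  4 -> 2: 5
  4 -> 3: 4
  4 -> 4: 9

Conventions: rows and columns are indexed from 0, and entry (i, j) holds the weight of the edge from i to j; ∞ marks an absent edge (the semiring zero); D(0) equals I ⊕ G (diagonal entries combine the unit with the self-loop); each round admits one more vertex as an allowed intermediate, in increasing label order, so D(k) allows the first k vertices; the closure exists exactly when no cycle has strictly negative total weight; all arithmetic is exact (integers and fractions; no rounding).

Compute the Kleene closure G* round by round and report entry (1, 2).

D(0):
  [0, ∞, ∞, 16, 20]
  [-5, 0, 12, 19, 8]
  [16, 9, 0, -6, 3]
  [0, 0, ∞, 0, 8]
  [∞, -8, 5, 4, 0]
D(1):
  [0, ∞, ∞, 16, 20]
  [-5, 0, 12, 11, 8]
  [16, 9, 0, -6, 3]
  [0, 0, ∞, 0, 8]
  [∞, -8, 5, 4, 0]
D(2):
  [0, ∞, ∞, 16, 20]
  [-5, 0, 12, 11, 8]
  [4, 9, 0, -6, 3]
  [-5, 0, 12, 0, 8]
  [-13, -8, 4, 3, 0]
D(3):
  [0, ∞, ∞, 16, 20]
  [-5, 0, 12, 6, 8]
  [4, 9, 0, -6, 3]
  [-5, 0, 12, 0, 8]
  [-13, -8, 4, -2, 0]
D(4):
  [0, 16, 28, 16, 20]
  [-5, 0, 12, 6, 8]
  [-11, -6, 0, -6, 2]
  [-5, 0, 12, 0, 8]
  [-13, -8, 4, -2, 0]
D(5):
  [0, 12, 24, 16, 20]
  [-5, 0, 12, 6, 8]
  [-11, -6, 0, -6, 2]
  [-5, 0, 12, 0, 8]
  [-13, -8, 4, -2, 0]
Answer: G*[1][2] = 12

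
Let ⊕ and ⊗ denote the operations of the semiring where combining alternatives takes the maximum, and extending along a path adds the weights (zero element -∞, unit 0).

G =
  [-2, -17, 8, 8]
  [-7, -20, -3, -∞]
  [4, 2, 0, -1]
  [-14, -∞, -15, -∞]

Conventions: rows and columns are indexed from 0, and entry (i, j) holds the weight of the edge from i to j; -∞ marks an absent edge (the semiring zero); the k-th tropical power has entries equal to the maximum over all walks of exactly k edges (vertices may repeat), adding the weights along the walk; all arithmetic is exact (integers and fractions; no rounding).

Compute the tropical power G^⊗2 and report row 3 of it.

G^⊗2:
  [12, 10, 8, 7]
  [1, -1, 1, 1]
  [4, 2, 12, 12]
  [-11, -13, -6, -6]
Answer: row 3 of G^⊗2 = [-11, -13, -6, -6]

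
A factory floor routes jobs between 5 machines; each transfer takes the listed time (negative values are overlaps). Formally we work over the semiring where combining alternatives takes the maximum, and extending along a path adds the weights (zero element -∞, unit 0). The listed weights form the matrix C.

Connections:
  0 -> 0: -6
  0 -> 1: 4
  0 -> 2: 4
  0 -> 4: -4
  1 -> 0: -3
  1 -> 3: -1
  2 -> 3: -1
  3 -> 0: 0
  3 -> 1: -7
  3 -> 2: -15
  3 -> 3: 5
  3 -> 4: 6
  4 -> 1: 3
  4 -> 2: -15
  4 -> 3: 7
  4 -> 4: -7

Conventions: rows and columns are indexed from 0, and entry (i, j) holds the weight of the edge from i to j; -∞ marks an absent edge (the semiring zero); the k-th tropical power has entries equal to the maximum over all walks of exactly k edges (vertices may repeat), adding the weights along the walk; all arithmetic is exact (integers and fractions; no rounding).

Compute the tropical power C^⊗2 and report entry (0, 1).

C^⊗2:
  [1, -1, -2, 3, -10]
  [-1, 1, 1, 4, 5]
  [-1, -8, -16, 4, 5]
  [5, 9, 4, 13, 11]
  [7, 0, -8, 12, 13]
Key observation: the optimum is the walk 0->4->1, with weight (-4) + 3 = -1.
Optimal value attained by: walk 0->4->1.
Answer: (C^⊗2)[0][1] = -1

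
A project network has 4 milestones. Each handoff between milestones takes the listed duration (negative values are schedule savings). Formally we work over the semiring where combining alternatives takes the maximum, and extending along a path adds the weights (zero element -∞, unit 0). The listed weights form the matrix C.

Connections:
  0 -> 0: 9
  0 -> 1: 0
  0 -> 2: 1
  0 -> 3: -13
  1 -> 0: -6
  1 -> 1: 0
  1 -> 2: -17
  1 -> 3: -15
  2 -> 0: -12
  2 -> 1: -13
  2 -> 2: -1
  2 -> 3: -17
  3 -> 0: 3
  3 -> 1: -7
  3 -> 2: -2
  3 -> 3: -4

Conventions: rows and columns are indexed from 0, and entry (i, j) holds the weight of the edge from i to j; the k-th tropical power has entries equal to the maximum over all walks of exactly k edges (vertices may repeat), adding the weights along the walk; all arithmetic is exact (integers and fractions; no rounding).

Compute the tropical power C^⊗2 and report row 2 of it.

C^⊗2:
  [18, 9, 10, -4]
  [3, 0, -5, -15]
  [-3, -12, -2, -18]
  [12, 3, 4, -8]
Answer: row 2 of C^⊗2 = [-3, -12, -2, -18]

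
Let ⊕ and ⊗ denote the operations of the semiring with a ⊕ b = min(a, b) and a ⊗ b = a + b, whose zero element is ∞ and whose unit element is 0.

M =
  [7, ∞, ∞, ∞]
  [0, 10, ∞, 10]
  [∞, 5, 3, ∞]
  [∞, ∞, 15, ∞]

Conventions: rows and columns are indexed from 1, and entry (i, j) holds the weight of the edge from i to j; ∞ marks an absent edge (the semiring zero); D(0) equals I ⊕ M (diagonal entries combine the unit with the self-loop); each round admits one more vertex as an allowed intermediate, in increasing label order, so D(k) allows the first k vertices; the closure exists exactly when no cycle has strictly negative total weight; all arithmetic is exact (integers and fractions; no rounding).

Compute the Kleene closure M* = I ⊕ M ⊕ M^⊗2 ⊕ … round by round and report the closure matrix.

D(0):
  [0, ∞, ∞, ∞]
  [0, 0, ∞, 10]
  [∞, 5, 0, ∞]
  [∞, ∞, 15, 0]
D(1):
  [0, ∞, ∞, ∞]
  [0, 0, ∞, 10]
  [∞, 5, 0, ∞]
  [∞, ∞, 15, 0]
D(2):
  [0, ∞, ∞, ∞]
  [0, 0, ∞, 10]
  [5, 5, 0, 15]
  [∞, ∞, 15, 0]
D(3):
  [0, ∞, ∞, ∞]
  [0, 0, ∞, 10]
  [5, 5, 0, 15]
  [20, 20, 15, 0]
D(4):
  [0, ∞, ∞, ∞]
  [0, 0, 25, 10]
  [5, 5, 0, 15]
  [20, 20, 15, 0]
Answer: M* = [[0, ∞, ∞, ∞], [0, 0, 25, 10], [5, 5, 0, 15], [20, 20, 15, 0]]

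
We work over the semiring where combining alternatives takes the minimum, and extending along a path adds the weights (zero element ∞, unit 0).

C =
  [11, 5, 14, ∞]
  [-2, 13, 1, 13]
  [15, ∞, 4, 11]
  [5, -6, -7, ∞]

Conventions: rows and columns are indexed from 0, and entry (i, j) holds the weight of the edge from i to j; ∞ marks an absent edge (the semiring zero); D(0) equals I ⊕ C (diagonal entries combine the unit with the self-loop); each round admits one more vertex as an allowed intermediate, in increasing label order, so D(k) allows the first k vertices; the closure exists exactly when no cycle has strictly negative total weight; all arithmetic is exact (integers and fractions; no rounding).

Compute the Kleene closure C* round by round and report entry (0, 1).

D(0):
  [0, 5, 14, ∞]
  [-2, 0, 1, 13]
  [15, ∞, 0, 11]
  [5, -6, -7, 0]
D(1):
  [0, 5, 14, ∞]
  [-2, 0, 1, 13]
  [15, 20, 0, 11]
  [5, -6, -7, 0]
D(2):
  [0, 5, 6, 18]
  [-2, 0, 1, 13]
  [15, 20, 0, 11]
  [-8, -6, -7, 0]
D(3):
  [0, 5, 6, 17]
  [-2, 0, 1, 12]
  [15, 20, 0, 11]
  [-8, -6, -7, 0]
D(4):
  [0, 5, 6, 17]
  [-2, 0, 1, 12]
  [3, 5, 0, 11]
  [-8, -6, -7, 0]
Answer: C*[0][1] = 5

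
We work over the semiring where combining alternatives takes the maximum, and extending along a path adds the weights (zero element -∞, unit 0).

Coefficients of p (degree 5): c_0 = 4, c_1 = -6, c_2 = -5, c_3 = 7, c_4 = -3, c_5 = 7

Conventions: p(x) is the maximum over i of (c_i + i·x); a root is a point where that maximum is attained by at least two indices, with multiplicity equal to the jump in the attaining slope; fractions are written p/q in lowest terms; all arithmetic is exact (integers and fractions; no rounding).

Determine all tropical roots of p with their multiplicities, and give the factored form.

hull edge (i=0, c=4) to (i=3, c=7): slope 1, span 3
hull edge (i=3, c=7) to (i=5, c=7): slope 0, span 2
Factored form: p(x) = 7 ⊗ (x ⊕ (-1)) ⊗ (x ⊕ (-1)) ⊗ (x ⊕ (-1)) ⊗ (x ⊕ 0) ⊗ (x ⊕ 0)
Answer: roots = -1 (mult 3), 0 (mult 2)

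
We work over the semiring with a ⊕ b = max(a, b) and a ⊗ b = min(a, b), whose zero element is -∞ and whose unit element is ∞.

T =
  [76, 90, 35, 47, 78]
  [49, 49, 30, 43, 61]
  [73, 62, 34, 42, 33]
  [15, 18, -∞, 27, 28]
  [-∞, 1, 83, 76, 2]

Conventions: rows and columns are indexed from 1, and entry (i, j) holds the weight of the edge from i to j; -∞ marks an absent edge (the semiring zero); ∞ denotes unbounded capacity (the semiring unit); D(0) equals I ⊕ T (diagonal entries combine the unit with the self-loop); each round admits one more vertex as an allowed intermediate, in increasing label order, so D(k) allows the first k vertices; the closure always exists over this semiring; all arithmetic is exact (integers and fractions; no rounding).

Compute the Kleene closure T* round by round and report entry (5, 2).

D(0):
  [∞, 90, 35, 47, 78]
  [49, ∞, 30, 43, 61]
  [73, 62, ∞, 42, 33]
  [15, 18, -∞, ∞, 28]
  [-∞, 1, 83, 76, ∞]
D(1):
  [∞, 90, 35, 47, 78]
  [49, ∞, 35, 47, 61]
  [73, 73, ∞, 47, 73]
  [15, 18, 15, ∞, 28]
  [-∞, 1, 83, 76, ∞]
D(2):
  [∞, 90, 35, 47, 78]
  [49, ∞, 35, 47, 61]
  [73, 73, ∞, 47, 73]
  [18, 18, 18, ∞, 28]
  [1, 1, 83, 76, ∞]
D(3):
  [∞, 90, 35, 47, 78]
  [49, ∞, 35, 47, 61]
  [73, 73, ∞, 47, 73]
  [18, 18, 18, ∞, 28]
  [73, 73, 83, 76, ∞]
D(4):
  [∞, 90, 35, 47, 78]
  [49, ∞, 35, 47, 61]
  [73, 73, ∞, 47, 73]
  [18, 18, 18, ∞, 28]
  [73, 73, 83, 76, ∞]
D(5):
  [∞, 90, 78, 76, 78]
  [61, ∞, 61, 61, 61]
  [73, 73, ∞, 73, 73]
  [28, 28, 28, ∞, 28]
  [73, 73, 83, 76, ∞]
Answer: T*[5][2] = 73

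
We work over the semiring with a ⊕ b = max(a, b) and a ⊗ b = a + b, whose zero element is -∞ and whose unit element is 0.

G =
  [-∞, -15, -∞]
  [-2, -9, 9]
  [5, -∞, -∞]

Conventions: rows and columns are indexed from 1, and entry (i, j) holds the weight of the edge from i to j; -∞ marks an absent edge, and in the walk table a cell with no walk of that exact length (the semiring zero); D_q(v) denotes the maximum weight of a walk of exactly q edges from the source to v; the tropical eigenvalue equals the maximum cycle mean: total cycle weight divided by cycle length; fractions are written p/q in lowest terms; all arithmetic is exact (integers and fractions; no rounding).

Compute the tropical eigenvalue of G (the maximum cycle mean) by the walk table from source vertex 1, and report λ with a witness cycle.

q=0: [0, -∞, -∞]
q=1: [-∞, -15, -∞]
q=2: [-17, -24, -6]
q=3: [-1, -32, -15]
Optimal cycle mean attained by: cycle 1->2->3->1, total (-15) + 9 + 5, length 3.
Answer: λ = -1/3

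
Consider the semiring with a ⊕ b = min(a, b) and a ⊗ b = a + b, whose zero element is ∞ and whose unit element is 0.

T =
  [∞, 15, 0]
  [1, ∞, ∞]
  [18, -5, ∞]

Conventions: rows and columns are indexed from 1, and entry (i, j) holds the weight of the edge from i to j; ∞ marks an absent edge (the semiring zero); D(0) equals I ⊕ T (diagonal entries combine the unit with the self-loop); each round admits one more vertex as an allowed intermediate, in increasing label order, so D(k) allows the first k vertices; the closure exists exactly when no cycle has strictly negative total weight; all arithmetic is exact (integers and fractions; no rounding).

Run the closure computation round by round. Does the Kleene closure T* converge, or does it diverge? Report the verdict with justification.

D(0):
  [0, 15, 0]
  [1, 0, ∞]
  [18, -5, 0]
D(1):
  [0, 15, 0]
  [1, 0, 1]
  [18, -5, 0]
Detection: at round 2, diagonal entry (3, 3) turns strictly negative.
Key observation: the cycle 3->2->1->3 has total weight (-5) + 1 + 0, which is strictly negative.
Answer: DIVERGES — negative cycle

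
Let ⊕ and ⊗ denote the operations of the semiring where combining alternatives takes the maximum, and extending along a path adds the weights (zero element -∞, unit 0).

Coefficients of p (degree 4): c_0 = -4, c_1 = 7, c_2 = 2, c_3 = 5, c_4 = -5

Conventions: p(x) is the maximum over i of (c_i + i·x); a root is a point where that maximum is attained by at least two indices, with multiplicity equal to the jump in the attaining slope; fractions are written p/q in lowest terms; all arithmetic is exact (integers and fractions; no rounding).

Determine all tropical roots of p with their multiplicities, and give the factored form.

hull edge (i=0, c=-4) to (i=1, c=7): slope 11, span 1
hull edge (i=1, c=7) to (i=3, c=5): slope -1, span 2
hull edge (i=3, c=5) to (i=4, c=-5): slope -10, span 1
Factored form: p(x) = -5 ⊗ (x ⊕ (-11)) ⊗ (x ⊕ 1) ⊗ (x ⊕ 1) ⊗ (x ⊕ 10)
Answer: roots = -11 (mult 1), 1 (mult 2), 10 (mult 1)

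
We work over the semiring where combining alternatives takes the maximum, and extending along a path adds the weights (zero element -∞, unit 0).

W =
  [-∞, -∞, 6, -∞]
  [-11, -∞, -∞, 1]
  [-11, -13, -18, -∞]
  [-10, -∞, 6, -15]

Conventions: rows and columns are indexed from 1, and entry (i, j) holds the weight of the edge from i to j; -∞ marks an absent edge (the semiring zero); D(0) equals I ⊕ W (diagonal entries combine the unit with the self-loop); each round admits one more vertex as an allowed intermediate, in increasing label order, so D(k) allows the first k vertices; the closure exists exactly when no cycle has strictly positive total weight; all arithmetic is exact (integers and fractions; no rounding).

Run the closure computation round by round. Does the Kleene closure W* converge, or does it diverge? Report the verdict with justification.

D(0):
  [0, -∞, 6, -∞]
  [-11, 0, -∞, 1]
  [-11, -13, 0, -∞]
  [-10, -∞, 6, 0]
D(1):
  [0, -∞, 6, -∞]
  [-11, 0, -5, 1]
  [-11, -13, 0, -∞]
  [-10, -∞, 6, 0]
D(2):
  [0, -∞, 6, -∞]
  [-11, 0, -5, 1]
  [-11, -13, 0, -12]
  [-10, -∞, 6, 0]
D(3):
  [0, -7, 6, -6]
  [-11, 0, -5, 1]
  [-11, -13, 0, -12]
  [-5, -7, 6, 0]
D(4):
  [0, -7, 6, -6]
  [-4, 0, 7, 1]
  [-11, -13, 0, -12]
  [-5, -7, 6, 0]
Key observation: every diagonal entry stays at the unit through all rounds, so no improving cycle exists.
Answer: CONVERGES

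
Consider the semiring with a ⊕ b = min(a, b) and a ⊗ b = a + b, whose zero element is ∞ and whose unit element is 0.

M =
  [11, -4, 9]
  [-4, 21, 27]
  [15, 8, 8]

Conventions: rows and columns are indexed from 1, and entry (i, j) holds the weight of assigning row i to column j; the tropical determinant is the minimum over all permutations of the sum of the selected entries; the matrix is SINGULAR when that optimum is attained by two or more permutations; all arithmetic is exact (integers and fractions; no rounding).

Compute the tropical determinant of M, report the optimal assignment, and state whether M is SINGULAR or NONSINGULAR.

σ = (1, 2, 3): 11 + 21 + 8 = 40
σ = (1, 3, 2): 11 + 27 + 8 = 46
σ = (2, 1, 3): (-4) + (-4) + 8 = 0
σ = (2, 3, 1): (-4) + 27 + 15 = 38
σ = (3, 1, 2): 9 + (-4) + 8 = 13
σ = (3, 2, 1): 9 + 21 + 15 = 45
Optimal value attained by: σ = (2, 1, 3).
Answer: det⊕(M) = 0; verdict: NONSINGULAR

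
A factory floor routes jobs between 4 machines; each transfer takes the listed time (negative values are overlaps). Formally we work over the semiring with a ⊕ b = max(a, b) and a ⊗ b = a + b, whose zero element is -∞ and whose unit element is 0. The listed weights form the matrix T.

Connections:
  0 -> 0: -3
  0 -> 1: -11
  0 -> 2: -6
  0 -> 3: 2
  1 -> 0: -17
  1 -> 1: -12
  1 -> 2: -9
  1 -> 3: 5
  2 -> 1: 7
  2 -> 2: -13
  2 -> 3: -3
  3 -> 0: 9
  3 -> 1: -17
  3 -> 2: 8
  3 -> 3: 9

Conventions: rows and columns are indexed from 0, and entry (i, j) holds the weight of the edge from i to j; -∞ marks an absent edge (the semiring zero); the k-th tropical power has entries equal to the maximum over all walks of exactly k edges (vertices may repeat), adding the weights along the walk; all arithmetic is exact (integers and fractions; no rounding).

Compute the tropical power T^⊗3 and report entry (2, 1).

T^⊗2:
  [11, 1, 10, 11]
  [14, -2, 13, 14]
  [6, -5, 5, 12]
  [18, 15, 17, 18]
T^⊗3:
  [20, 17, 19, 20]
  [23, 20, 22, 23]
  [21, 12, 20, 21]
  [27, 24, 26, 27]
Key observation: the optimum is the walk 2->3->2->1, with weight (-3) + 8 + 7 = 12.
Optimal value attained by: walk 2->3->2->1.
Answer: (T^⊗3)[2][1] = 12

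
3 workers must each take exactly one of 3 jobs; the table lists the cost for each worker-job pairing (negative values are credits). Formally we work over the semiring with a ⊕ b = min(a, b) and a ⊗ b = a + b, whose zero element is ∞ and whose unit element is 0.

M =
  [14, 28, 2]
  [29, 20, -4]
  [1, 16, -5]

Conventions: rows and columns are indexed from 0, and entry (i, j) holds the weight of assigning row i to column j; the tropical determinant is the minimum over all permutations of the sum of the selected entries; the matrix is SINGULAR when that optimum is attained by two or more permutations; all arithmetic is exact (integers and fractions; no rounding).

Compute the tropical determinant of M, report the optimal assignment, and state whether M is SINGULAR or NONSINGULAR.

σ = (0, 1, 2): 14 + 20 + (-5) = 29
σ = (0, 2, 1): 14 + (-4) + 16 = 26
σ = (1, 0, 2): 28 + 29 + (-5) = 52
σ = (1, 2, 0): 28 + (-4) + 1 = 25
σ = (2, 0, 1): 2 + 29 + 16 = 47
σ = (2, 1, 0): 2 + 20 + 1 = 23
Optimal value attained by: σ = (2, 1, 0).
Answer: det⊕(M) = 23; verdict: NONSINGULAR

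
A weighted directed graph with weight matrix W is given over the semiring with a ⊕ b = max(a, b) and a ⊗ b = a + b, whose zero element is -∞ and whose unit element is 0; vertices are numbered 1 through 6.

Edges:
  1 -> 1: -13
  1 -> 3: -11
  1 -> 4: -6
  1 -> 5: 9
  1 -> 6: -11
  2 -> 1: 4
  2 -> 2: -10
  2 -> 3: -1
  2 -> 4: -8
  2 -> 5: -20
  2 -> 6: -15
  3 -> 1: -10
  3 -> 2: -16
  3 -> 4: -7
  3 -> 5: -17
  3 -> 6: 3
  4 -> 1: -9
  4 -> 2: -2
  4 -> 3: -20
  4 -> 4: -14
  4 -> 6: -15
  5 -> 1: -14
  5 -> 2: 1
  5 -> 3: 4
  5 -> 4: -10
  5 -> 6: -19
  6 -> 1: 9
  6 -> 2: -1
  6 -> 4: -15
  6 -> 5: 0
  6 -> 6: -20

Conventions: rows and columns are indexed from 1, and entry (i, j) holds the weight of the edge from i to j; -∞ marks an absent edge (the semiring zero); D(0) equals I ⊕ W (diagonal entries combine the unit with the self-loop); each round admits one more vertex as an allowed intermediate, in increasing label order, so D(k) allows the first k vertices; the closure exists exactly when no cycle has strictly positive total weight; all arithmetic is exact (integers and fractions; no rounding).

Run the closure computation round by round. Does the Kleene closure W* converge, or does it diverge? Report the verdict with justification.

D(0):
  [0, -∞, -11, -6, 9, -11]
  [4, 0, -1, -8, -20, -15]
  [-10, -16, 0, -7, -17, 3]
  [-9, -2, -20, 0, -∞, -15]
  [-14, 1, 4, -10, 0, -19]
  [9, -1, -∞, -15, 0, 0]
D(1):
  [0, -∞, -11, -6, 9, -11]
  [4, 0, -1, -2, 13, -7]
  [-10, -16, 0, -7, -1, 3]
  [-9, -2, -20, 0, 0, -15]
  [-14, 1, 4, -10, 0, -19]
  [9, -1, -2, 3, 18, 0]
Detection: at round 2, diagonal entry (5, 5) turns strictly positive.
Key observation: the cycle 5->2->1->5 has total weight 1 + 4 + 9, which is strictly positive.
Answer: DIVERGES — positive cycle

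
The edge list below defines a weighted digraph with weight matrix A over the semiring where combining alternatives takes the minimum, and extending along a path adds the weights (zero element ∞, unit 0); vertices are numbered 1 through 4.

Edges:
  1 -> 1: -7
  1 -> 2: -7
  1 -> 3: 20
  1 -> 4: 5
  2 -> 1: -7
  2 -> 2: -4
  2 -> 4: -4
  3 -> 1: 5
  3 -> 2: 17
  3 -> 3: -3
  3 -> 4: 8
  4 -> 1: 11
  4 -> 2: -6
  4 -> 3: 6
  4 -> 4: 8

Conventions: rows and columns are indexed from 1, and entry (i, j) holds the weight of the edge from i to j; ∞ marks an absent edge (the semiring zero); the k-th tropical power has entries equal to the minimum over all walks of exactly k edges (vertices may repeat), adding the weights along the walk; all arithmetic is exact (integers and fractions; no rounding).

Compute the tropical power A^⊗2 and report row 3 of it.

A^⊗2:
  [-14, -14, 11, -11]
  [-14, -14, 2, -8]
  [-2, -2, -6, 5]
  [-13, -10, 3, -10]
Answer: row 3 of A^⊗2 = [-2, -2, -6, 5]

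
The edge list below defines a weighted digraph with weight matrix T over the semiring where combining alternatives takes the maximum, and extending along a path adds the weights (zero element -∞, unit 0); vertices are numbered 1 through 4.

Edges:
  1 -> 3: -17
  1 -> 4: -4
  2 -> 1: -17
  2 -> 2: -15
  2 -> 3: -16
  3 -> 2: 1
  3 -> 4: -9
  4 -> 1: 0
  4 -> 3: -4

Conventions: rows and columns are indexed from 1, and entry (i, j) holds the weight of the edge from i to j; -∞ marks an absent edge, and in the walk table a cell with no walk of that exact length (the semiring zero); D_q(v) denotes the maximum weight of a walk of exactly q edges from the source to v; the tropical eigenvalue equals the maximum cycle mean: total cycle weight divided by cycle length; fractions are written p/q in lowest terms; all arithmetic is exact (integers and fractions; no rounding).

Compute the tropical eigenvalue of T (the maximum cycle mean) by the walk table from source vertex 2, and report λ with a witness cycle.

q=0: [-∞, 0, -∞, -∞]
q=1: [-17, -15, -16, -∞]
q=2: [-32, -15, -31, -21]
q=3: [-21, -30, -25, -36]
q=4: [-36, -24, -38, -25]
Optimal cycle mean attained by: cycle 1->4->1, total (-4) + 0, length 2.
Answer: λ = -2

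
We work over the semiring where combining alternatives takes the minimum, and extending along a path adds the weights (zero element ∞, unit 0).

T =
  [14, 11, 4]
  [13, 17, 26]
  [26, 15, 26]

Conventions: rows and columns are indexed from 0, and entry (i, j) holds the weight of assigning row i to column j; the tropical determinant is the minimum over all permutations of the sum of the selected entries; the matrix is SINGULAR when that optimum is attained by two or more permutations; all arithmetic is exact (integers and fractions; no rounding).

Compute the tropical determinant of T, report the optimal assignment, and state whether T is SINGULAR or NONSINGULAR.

σ = (0, 1, 2): 14 + 17 + 26 = 57
σ = (0, 2, 1): 14 + 26 + 15 = 55
σ = (1, 0, 2): 11 + 13 + 26 = 50
σ = (1, 2, 0): 11 + 26 + 26 = 63
σ = (2, 0, 1): 4 + 13 + 15 = 32
σ = (2, 1, 0): 4 + 17 + 26 = 47
Optimal value attained by: σ = (2, 0, 1).
Answer: det⊕(T) = 32; verdict: NONSINGULAR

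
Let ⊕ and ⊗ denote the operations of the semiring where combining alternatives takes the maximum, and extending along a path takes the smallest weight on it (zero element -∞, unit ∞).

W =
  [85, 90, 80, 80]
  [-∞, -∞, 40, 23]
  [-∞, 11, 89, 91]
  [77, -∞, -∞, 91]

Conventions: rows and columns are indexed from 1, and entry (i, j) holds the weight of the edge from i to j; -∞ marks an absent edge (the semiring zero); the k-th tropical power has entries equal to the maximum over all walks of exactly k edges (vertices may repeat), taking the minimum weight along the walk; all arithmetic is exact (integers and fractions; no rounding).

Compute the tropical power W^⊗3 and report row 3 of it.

W^⊗2:
  [85, 85, 80, 80]
  [23, 11, 40, 40]
  [77, 11, 89, 91]
  [77, 77, 77, 91]
W^⊗3:
  [85, 85, 80, 80]
  [40, 23, 40, 40]
  [77, 77, 89, 91]
  [77, 77, 77, 91]
Answer: row 3 of W^⊗3 = [77, 77, 89, 91]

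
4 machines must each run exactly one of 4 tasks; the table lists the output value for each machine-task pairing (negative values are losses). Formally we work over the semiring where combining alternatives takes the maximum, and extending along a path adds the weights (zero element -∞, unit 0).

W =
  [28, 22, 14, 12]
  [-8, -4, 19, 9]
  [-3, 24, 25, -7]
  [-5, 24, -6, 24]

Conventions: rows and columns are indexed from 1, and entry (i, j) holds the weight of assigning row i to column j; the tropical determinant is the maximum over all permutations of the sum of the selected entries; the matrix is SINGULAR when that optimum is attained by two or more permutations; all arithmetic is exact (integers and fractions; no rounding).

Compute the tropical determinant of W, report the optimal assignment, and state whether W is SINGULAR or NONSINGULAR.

σ = (1, 2, 3, 4): 28 + (-4) + 25 + 24 = 73
σ = (1, 2, 4, 3): 28 + (-4) + (-7) + (-6) = 11
σ = (1, 3, 2, 4): 28 + 19 + 24 + 24 = 95
σ = (1, 3, 4, 2): 28 + 19 + (-7) + 24 = 64
σ = (1, 4, 2, 3): 28 + 9 + 24 + (-6) = 55
σ = (1, 4, 3, 2): 28 + 9 + 25 + 24 = 86
σ = (2, 1, 3, 4): 22 + (-8) + 25 + 24 = 63
σ = (2, 1, 4, 3): 22 + (-8) + (-7) + (-6) = 1
σ = (2, 3, 1, 4): 22 + 19 + (-3) + 24 = 62
σ = (2, 3, 4, 1): 22 + 19 + (-7) + (-5) = 29
σ = (2, 4, 1, 3): 22 + 9 + (-3) + (-6) = 22
σ = (2, 4, 3, 1): 22 + 9 + 25 + (-5) = 51
σ = (3, 1, 2, 4): 14 + (-8) + 24 + 24 = 54
σ = (3, 1, 4, 2): 14 + (-8) + (-7) + 24 = 23
σ = (3, 2, 1, 4): 14 + (-4) + (-3) + 24 = 31
σ = (3, 2, 4, 1): 14 + (-4) + (-7) + (-5) = -2
σ = (3, 4, 1, 2): 14 + 9 + (-3) + 24 = 44
σ = (3, 4, 2, 1): 14 + 9 + 24 + (-5) = 42
σ = (4, 1, 2, 3): 12 + (-8) + 24 + (-6) = 22
σ = (4, 1, 3, 2): 12 + (-8) + 25 + 24 = 53
σ = (4, 2, 1, 3): 12 + (-4) + (-3) + (-6) = -1
σ = (4, 2, 3, 1): 12 + (-4) + 25 + (-5) = 28
σ = (4, 3, 1, 2): 12 + 19 + (-3) + 24 = 52
σ = (4, 3, 2, 1): 12 + 19 + 24 + (-5) = 50
Optimal value attained by: σ = (1, 3, 2, 4).
Answer: det⊕(W) = 95; verdict: NONSINGULAR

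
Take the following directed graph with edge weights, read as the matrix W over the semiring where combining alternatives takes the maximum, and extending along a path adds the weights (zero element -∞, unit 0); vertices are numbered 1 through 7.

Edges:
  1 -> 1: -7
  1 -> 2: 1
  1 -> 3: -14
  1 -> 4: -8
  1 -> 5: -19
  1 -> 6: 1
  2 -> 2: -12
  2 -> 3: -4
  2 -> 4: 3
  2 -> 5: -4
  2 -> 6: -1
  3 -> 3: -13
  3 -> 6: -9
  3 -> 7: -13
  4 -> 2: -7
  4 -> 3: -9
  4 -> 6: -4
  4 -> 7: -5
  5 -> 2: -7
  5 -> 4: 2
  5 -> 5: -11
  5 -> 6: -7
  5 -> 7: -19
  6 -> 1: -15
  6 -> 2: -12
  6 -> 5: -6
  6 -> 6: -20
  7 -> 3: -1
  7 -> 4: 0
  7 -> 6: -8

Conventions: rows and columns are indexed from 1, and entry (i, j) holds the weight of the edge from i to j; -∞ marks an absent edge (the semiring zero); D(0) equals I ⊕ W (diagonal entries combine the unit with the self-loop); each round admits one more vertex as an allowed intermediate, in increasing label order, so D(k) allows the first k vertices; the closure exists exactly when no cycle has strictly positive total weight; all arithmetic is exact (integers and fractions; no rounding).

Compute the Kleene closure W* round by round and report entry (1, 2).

D(0):
  [0, 1, -14, -8, -19, 1, -∞]
  [-∞, 0, -4, 3, -4, -1, -∞]
  [-∞, -∞, 0, -∞, -∞, -9, -13]
  [-∞, -7, -9, 0, -∞, -4, -5]
  [-∞, -7, -∞, 2, 0, -7, -19]
  [-15, -12, -∞, -∞, -6, 0, -∞]
  [-∞, -∞, -1, 0, -∞, -8, 0]
D(1):
  [0, 1, -14, -8, -19, 1, -∞]
  [-∞, 0, -4, 3, -4, -1, -∞]
  [-∞, -∞, 0, -∞, -∞, -9, -13]
  [-∞, -7, -9, 0, -∞, -4, -5]
  [-∞, -7, -∞, 2, 0, -7, -19]
  [-15, -12, -29, -23, -6, 0, -∞]
  [-∞, -∞, -1, 0, -∞, -8, 0]
D(2):
  [0, 1, -3, 4, -3, 1, -∞]
  [-∞, 0, -4, 3, -4, -1, -∞]
  [-∞, -∞, 0, -∞, -∞, -9, -13]
  [-∞, -7, -9, 0, -11, -4, -5]
  [-∞, -7, -11, 2, 0, -7, -19]
  [-15, -12, -16, -9, -6, 0, -∞]
  [-∞, -∞, -1, 0, -∞, -8, 0]
D(3):
  [0, 1, -3, 4, -3, 1, -16]
  [-∞, 0, -4, 3, -4, -1, -17]
  [-∞, -∞, 0, -∞, -∞, -9, -13]
  [-∞, -7, -9, 0, -11, -4, -5]
  [-∞, -7, -11, 2, 0, -7, -19]
  [-15, -12, -16, -9, -6, 0, -29]
  [-∞, -∞, -1, 0, -∞, -8, 0]
D(4):
  [0, 1, -3, 4, -3, 1, -1]
  [-∞, 0, -4, 3, -4, -1, -2]
  [-∞, -∞, 0, -∞, -∞, -9, -13]
  [-∞, -7, -9, 0, -11, -4, -5]
  [-∞, -5, -7, 2, 0, -2, -3]
  [-15, -12, -16, -9, -6, 0, -14]
  [-∞, -7, -1, 0, -11, -4, 0]
D(5):
  [0, 1, -3, 4, -3, 1, -1]
  [-∞, 0, -4, 3, -4, -1, -2]
  [-∞, -∞, 0, -∞, -∞, -9, -13]
  [-∞, -7, -9, 0, -11, -4, -5]
  [-∞, -5, -7, 2, 0, -2, -3]
  [-15, -11, -13, -4, -6, 0, -9]
  [-∞, -7, -1, 0, -11, -4, 0]
D(6):
  [0, 1, -3, 4, -3, 1, -1]
  [-16, 0, -4, 3, -4, -1, -2]
  [-24, -20, 0, -13, -15, -9, -13]
  [-19, -7, -9, 0, -10, -4, -5]
  [-17, -5, -7, 2, 0, -2, -3]
  [-15, -11, -13, -4, -6, 0, -9]
  [-19, -7, -1, 0, -10, -4, 0]
D(7):
  [0, 1, -2, 4, -3, 1, -1]
  [-16, 0, -3, 3, -4, -1, -2]
  [-24, -20, 0, -13, -15, -9, -13]
  [-19, -7, -6, 0, -10, -4, -5]
  [-17, -5, -4, 2, 0, -2, -3]
  [-15, -11, -10, -4, -6, 0, -9]
  [-19, -7, -1, 0, -10, -4, 0]
Answer: W*[1][2] = 1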